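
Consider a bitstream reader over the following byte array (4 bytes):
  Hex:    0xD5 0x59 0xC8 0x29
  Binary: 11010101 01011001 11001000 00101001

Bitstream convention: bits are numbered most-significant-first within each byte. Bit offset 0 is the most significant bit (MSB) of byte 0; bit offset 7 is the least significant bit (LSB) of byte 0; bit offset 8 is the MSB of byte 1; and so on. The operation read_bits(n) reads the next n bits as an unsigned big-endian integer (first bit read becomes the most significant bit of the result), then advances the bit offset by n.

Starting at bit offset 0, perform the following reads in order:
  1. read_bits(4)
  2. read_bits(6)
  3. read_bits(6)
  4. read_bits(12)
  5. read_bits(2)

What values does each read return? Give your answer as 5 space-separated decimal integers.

Answer: 13 21 25 3202 2

Derivation:
Read 1: bits[0:4] width=4 -> value=13 (bin 1101); offset now 4 = byte 0 bit 4; 28 bits remain
Read 2: bits[4:10] width=6 -> value=21 (bin 010101); offset now 10 = byte 1 bit 2; 22 bits remain
Read 3: bits[10:16] width=6 -> value=25 (bin 011001); offset now 16 = byte 2 bit 0; 16 bits remain
Read 4: bits[16:28] width=12 -> value=3202 (bin 110010000010); offset now 28 = byte 3 bit 4; 4 bits remain
Read 5: bits[28:30] width=2 -> value=2 (bin 10); offset now 30 = byte 3 bit 6; 2 bits remain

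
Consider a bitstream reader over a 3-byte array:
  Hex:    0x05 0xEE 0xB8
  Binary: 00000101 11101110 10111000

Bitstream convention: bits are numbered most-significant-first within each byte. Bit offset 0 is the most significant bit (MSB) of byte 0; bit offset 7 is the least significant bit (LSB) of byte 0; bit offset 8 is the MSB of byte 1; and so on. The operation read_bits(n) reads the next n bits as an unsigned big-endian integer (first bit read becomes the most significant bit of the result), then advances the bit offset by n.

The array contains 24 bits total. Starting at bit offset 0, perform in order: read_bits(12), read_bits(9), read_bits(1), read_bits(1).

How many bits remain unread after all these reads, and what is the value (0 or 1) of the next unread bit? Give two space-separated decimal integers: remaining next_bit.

Read 1: bits[0:12] width=12 -> value=94 (bin 000001011110); offset now 12 = byte 1 bit 4; 12 bits remain
Read 2: bits[12:21] width=9 -> value=471 (bin 111010111); offset now 21 = byte 2 bit 5; 3 bits remain
Read 3: bits[21:22] width=1 -> value=0 (bin 0); offset now 22 = byte 2 bit 6; 2 bits remain
Read 4: bits[22:23] width=1 -> value=0 (bin 0); offset now 23 = byte 2 bit 7; 1 bits remain

Answer: 1 0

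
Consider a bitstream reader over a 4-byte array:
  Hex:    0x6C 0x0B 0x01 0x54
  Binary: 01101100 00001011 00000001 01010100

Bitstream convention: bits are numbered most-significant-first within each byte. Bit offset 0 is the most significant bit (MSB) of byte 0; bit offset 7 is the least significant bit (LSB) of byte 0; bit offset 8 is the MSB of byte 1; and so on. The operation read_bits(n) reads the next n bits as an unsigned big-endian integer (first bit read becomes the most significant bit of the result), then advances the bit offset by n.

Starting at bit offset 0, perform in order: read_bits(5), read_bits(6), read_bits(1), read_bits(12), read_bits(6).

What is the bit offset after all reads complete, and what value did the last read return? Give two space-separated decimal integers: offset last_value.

Answer: 30 21

Derivation:
Read 1: bits[0:5] width=5 -> value=13 (bin 01101); offset now 5 = byte 0 bit 5; 27 bits remain
Read 2: bits[5:11] width=6 -> value=32 (bin 100000); offset now 11 = byte 1 bit 3; 21 bits remain
Read 3: bits[11:12] width=1 -> value=0 (bin 0); offset now 12 = byte 1 bit 4; 20 bits remain
Read 4: bits[12:24] width=12 -> value=2817 (bin 101100000001); offset now 24 = byte 3 bit 0; 8 bits remain
Read 5: bits[24:30] width=6 -> value=21 (bin 010101); offset now 30 = byte 3 bit 6; 2 bits remain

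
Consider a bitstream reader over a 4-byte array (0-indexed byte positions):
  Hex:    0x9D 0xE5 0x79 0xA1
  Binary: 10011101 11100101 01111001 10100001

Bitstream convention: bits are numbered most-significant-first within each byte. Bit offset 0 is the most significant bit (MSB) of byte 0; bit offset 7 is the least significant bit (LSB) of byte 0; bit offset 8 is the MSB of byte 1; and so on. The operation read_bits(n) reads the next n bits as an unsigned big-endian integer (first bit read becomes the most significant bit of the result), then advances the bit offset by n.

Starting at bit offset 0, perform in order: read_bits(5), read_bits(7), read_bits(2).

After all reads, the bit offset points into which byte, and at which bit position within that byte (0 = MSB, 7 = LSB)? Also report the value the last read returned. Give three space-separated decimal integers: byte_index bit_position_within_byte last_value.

Answer: 1 6 1

Derivation:
Read 1: bits[0:5] width=5 -> value=19 (bin 10011); offset now 5 = byte 0 bit 5; 27 bits remain
Read 2: bits[5:12] width=7 -> value=94 (bin 1011110); offset now 12 = byte 1 bit 4; 20 bits remain
Read 3: bits[12:14] width=2 -> value=1 (bin 01); offset now 14 = byte 1 bit 6; 18 bits remain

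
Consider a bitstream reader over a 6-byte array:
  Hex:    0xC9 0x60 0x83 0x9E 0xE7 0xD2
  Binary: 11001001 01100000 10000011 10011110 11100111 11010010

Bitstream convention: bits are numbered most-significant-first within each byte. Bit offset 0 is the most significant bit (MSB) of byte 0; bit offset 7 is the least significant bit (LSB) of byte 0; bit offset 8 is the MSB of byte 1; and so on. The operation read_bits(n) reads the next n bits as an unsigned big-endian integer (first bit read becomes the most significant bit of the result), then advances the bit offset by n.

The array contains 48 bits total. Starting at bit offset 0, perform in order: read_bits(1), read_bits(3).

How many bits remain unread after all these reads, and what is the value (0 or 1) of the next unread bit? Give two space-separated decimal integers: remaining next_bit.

Read 1: bits[0:1] width=1 -> value=1 (bin 1); offset now 1 = byte 0 bit 1; 47 bits remain
Read 2: bits[1:4] width=3 -> value=4 (bin 100); offset now 4 = byte 0 bit 4; 44 bits remain

Answer: 44 1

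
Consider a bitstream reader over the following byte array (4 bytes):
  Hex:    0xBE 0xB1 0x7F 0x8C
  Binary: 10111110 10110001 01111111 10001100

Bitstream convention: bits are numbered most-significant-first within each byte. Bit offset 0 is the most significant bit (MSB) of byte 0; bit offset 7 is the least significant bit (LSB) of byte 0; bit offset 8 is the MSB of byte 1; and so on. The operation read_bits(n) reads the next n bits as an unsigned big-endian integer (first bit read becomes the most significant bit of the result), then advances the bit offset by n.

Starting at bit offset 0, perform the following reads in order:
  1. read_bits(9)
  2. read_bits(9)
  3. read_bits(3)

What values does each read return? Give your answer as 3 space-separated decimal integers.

Answer: 381 197 7

Derivation:
Read 1: bits[0:9] width=9 -> value=381 (bin 101111101); offset now 9 = byte 1 bit 1; 23 bits remain
Read 2: bits[9:18] width=9 -> value=197 (bin 011000101); offset now 18 = byte 2 bit 2; 14 bits remain
Read 3: bits[18:21] width=3 -> value=7 (bin 111); offset now 21 = byte 2 bit 5; 11 bits remain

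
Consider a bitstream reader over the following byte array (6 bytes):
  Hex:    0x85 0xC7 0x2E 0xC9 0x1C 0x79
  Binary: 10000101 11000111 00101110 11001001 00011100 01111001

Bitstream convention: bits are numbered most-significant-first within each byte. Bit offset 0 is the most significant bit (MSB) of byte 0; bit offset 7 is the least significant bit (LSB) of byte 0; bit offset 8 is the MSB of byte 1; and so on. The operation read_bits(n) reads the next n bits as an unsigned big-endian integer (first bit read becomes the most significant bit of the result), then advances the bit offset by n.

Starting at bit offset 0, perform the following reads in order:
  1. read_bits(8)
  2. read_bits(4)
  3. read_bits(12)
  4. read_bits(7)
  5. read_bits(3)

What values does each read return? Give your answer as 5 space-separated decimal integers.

Answer: 133 12 1838 100 4

Derivation:
Read 1: bits[0:8] width=8 -> value=133 (bin 10000101); offset now 8 = byte 1 bit 0; 40 bits remain
Read 2: bits[8:12] width=4 -> value=12 (bin 1100); offset now 12 = byte 1 bit 4; 36 bits remain
Read 3: bits[12:24] width=12 -> value=1838 (bin 011100101110); offset now 24 = byte 3 bit 0; 24 bits remain
Read 4: bits[24:31] width=7 -> value=100 (bin 1100100); offset now 31 = byte 3 bit 7; 17 bits remain
Read 5: bits[31:34] width=3 -> value=4 (bin 100); offset now 34 = byte 4 bit 2; 14 bits remain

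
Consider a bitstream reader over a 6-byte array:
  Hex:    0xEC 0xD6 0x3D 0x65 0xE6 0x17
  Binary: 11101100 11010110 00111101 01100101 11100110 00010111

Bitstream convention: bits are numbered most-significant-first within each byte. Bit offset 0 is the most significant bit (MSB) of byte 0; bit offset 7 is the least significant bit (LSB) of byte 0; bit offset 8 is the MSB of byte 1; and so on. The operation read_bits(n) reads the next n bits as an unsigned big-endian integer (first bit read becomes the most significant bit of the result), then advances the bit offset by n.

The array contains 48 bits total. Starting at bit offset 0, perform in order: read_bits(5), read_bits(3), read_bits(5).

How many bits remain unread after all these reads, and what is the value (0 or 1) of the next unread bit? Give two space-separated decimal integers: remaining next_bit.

Read 1: bits[0:5] width=5 -> value=29 (bin 11101); offset now 5 = byte 0 bit 5; 43 bits remain
Read 2: bits[5:8] width=3 -> value=4 (bin 100); offset now 8 = byte 1 bit 0; 40 bits remain
Read 3: bits[8:13] width=5 -> value=26 (bin 11010); offset now 13 = byte 1 bit 5; 35 bits remain

Answer: 35 1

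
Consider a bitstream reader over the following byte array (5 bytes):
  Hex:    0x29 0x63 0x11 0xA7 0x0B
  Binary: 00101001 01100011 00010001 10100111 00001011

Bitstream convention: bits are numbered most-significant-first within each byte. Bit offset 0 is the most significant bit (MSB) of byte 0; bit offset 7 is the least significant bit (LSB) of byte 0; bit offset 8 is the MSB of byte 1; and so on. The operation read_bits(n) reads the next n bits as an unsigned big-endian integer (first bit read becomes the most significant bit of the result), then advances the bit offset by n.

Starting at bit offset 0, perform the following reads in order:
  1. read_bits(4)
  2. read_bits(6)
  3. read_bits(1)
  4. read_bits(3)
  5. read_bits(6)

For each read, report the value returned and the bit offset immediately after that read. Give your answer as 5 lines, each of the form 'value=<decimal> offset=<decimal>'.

Read 1: bits[0:4] width=4 -> value=2 (bin 0010); offset now 4 = byte 0 bit 4; 36 bits remain
Read 2: bits[4:10] width=6 -> value=37 (bin 100101); offset now 10 = byte 1 bit 2; 30 bits remain
Read 3: bits[10:11] width=1 -> value=1 (bin 1); offset now 11 = byte 1 bit 3; 29 bits remain
Read 4: bits[11:14] width=3 -> value=0 (bin 000); offset now 14 = byte 1 bit 6; 26 bits remain
Read 5: bits[14:20] width=6 -> value=49 (bin 110001); offset now 20 = byte 2 bit 4; 20 bits remain

Answer: value=2 offset=4
value=37 offset=10
value=1 offset=11
value=0 offset=14
value=49 offset=20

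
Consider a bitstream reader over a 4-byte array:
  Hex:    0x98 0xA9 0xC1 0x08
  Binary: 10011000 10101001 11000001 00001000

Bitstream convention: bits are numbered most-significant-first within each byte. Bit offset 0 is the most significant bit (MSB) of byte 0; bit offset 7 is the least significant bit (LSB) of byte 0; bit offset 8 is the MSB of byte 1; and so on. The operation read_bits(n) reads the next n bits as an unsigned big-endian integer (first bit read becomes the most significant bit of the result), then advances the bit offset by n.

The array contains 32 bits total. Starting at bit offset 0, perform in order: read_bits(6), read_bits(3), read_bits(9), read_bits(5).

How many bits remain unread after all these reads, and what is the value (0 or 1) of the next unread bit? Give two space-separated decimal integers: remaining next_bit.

Read 1: bits[0:6] width=6 -> value=38 (bin 100110); offset now 6 = byte 0 bit 6; 26 bits remain
Read 2: bits[6:9] width=3 -> value=1 (bin 001); offset now 9 = byte 1 bit 1; 23 bits remain
Read 3: bits[9:18] width=9 -> value=167 (bin 010100111); offset now 18 = byte 2 bit 2; 14 bits remain
Read 4: bits[18:23] width=5 -> value=0 (bin 00000); offset now 23 = byte 2 bit 7; 9 bits remain

Answer: 9 1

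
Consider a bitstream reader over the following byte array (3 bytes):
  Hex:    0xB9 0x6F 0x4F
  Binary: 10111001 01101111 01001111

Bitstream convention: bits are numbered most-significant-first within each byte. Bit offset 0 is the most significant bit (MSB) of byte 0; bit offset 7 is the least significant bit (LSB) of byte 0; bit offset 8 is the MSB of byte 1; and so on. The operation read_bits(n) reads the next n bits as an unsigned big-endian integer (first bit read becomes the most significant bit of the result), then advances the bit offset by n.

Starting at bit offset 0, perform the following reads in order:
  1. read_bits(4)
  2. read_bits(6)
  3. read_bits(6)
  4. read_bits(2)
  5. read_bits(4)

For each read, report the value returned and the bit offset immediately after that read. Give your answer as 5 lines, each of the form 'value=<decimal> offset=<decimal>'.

Answer: value=11 offset=4
value=37 offset=10
value=47 offset=16
value=1 offset=18
value=3 offset=22

Derivation:
Read 1: bits[0:4] width=4 -> value=11 (bin 1011); offset now 4 = byte 0 bit 4; 20 bits remain
Read 2: bits[4:10] width=6 -> value=37 (bin 100101); offset now 10 = byte 1 bit 2; 14 bits remain
Read 3: bits[10:16] width=6 -> value=47 (bin 101111); offset now 16 = byte 2 bit 0; 8 bits remain
Read 4: bits[16:18] width=2 -> value=1 (bin 01); offset now 18 = byte 2 bit 2; 6 bits remain
Read 5: bits[18:22] width=4 -> value=3 (bin 0011); offset now 22 = byte 2 bit 6; 2 bits remain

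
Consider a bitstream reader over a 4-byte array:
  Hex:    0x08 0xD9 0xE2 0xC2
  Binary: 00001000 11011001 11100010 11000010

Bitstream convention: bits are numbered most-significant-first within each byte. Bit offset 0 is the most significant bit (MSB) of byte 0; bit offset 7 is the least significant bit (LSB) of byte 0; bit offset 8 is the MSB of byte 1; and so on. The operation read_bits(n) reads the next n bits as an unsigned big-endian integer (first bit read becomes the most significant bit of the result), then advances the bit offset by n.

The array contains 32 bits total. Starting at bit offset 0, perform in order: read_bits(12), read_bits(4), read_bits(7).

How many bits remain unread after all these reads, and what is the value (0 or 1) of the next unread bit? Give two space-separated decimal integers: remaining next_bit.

Read 1: bits[0:12] width=12 -> value=141 (bin 000010001101); offset now 12 = byte 1 bit 4; 20 bits remain
Read 2: bits[12:16] width=4 -> value=9 (bin 1001); offset now 16 = byte 2 bit 0; 16 bits remain
Read 3: bits[16:23] width=7 -> value=113 (bin 1110001); offset now 23 = byte 2 bit 7; 9 bits remain

Answer: 9 0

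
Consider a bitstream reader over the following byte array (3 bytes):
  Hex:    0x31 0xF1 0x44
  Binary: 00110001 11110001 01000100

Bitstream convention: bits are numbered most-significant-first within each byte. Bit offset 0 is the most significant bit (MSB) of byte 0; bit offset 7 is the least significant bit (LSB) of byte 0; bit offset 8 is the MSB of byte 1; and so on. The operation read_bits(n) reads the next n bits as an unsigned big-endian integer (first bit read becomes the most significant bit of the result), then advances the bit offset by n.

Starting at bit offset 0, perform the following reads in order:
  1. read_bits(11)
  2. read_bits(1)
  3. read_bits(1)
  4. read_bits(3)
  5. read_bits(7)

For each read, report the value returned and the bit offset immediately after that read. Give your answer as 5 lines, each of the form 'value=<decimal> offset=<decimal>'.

Read 1: bits[0:11] width=11 -> value=399 (bin 00110001111); offset now 11 = byte 1 bit 3; 13 bits remain
Read 2: bits[11:12] width=1 -> value=1 (bin 1); offset now 12 = byte 1 bit 4; 12 bits remain
Read 3: bits[12:13] width=1 -> value=0 (bin 0); offset now 13 = byte 1 bit 5; 11 bits remain
Read 4: bits[13:16] width=3 -> value=1 (bin 001); offset now 16 = byte 2 bit 0; 8 bits remain
Read 5: bits[16:23] width=7 -> value=34 (bin 0100010); offset now 23 = byte 2 bit 7; 1 bits remain

Answer: value=399 offset=11
value=1 offset=12
value=0 offset=13
value=1 offset=16
value=34 offset=23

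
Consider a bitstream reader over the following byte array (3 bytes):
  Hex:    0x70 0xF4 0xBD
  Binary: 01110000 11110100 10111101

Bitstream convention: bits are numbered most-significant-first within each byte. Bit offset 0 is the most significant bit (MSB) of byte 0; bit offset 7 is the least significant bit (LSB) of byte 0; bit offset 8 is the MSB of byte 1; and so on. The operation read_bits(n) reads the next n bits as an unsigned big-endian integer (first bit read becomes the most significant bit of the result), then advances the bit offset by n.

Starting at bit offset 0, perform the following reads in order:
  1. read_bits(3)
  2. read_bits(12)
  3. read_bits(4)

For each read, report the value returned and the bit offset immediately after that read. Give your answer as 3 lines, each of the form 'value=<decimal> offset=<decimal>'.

Read 1: bits[0:3] width=3 -> value=3 (bin 011); offset now 3 = byte 0 bit 3; 21 bits remain
Read 2: bits[3:15] width=12 -> value=2170 (bin 100001111010); offset now 15 = byte 1 bit 7; 9 bits remain
Read 3: bits[15:19] width=4 -> value=5 (bin 0101); offset now 19 = byte 2 bit 3; 5 bits remain

Answer: value=3 offset=3
value=2170 offset=15
value=5 offset=19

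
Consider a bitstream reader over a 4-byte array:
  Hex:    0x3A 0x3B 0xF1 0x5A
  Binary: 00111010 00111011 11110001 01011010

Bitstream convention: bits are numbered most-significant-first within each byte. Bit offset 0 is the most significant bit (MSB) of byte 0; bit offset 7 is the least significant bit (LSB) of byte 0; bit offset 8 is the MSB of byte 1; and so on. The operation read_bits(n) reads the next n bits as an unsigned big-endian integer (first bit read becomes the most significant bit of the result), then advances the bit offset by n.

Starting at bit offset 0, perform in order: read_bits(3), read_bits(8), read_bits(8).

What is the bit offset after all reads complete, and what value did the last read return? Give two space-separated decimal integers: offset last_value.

Answer: 19 223

Derivation:
Read 1: bits[0:3] width=3 -> value=1 (bin 001); offset now 3 = byte 0 bit 3; 29 bits remain
Read 2: bits[3:11] width=8 -> value=209 (bin 11010001); offset now 11 = byte 1 bit 3; 21 bits remain
Read 3: bits[11:19] width=8 -> value=223 (bin 11011111); offset now 19 = byte 2 bit 3; 13 bits remain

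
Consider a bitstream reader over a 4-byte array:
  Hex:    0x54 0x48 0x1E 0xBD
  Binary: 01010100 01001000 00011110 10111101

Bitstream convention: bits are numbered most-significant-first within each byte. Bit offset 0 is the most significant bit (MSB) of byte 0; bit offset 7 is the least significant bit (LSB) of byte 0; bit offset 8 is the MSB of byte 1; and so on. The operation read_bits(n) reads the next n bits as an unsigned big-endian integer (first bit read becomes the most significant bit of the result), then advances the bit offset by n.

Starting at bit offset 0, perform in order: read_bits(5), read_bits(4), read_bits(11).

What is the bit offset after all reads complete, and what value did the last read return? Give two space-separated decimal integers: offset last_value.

Read 1: bits[0:5] width=5 -> value=10 (bin 01010); offset now 5 = byte 0 bit 5; 27 bits remain
Read 2: bits[5:9] width=4 -> value=8 (bin 1000); offset now 9 = byte 1 bit 1; 23 bits remain
Read 3: bits[9:20] width=11 -> value=1153 (bin 10010000001); offset now 20 = byte 2 bit 4; 12 bits remain

Answer: 20 1153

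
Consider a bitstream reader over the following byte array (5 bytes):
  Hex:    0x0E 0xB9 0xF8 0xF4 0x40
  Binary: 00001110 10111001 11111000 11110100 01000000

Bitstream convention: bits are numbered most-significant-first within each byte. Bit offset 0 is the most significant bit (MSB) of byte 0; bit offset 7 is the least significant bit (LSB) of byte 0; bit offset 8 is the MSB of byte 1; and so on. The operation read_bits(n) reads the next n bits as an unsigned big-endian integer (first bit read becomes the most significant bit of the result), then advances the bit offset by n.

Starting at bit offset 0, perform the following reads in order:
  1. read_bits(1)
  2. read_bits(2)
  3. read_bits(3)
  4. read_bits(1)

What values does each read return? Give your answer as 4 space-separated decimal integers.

Answer: 0 0 3 1

Derivation:
Read 1: bits[0:1] width=1 -> value=0 (bin 0); offset now 1 = byte 0 bit 1; 39 bits remain
Read 2: bits[1:3] width=2 -> value=0 (bin 00); offset now 3 = byte 0 bit 3; 37 bits remain
Read 3: bits[3:6] width=3 -> value=3 (bin 011); offset now 6 = byte 0 bit 6; 34 bits remain
Read 4: bits[6:7] width=1 -> value=1 (bin 1); offset now 7 = byte 0 bit 7; 33 bits remain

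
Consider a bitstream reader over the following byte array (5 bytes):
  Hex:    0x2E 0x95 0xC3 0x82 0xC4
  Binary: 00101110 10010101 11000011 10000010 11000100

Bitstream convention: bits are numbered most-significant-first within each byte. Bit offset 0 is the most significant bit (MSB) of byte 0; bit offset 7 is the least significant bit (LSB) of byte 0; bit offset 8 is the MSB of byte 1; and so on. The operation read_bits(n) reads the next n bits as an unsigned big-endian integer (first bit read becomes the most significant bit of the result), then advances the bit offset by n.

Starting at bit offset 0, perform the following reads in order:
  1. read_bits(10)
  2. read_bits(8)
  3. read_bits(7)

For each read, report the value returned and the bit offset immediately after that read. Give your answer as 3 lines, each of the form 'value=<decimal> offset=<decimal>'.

Read 1: bits[0:10] width=10 -> value=186 (bin 0010111010); offset now 10 = byte 1 bit 2; 30 bits remain
Read 2: bits[10:18] width=8 -> value=87 (bin 01010111); offset now 18 = byte 2 bit 2; 22 bits remain
Read 3: bits[18:25] width=7 -> value=7 (bin 0000111); offset now 25 = byte 3 bit 1; 15 bits remain

Answer: value=186 offset=10
value=87 offset=18
value=7 offset=25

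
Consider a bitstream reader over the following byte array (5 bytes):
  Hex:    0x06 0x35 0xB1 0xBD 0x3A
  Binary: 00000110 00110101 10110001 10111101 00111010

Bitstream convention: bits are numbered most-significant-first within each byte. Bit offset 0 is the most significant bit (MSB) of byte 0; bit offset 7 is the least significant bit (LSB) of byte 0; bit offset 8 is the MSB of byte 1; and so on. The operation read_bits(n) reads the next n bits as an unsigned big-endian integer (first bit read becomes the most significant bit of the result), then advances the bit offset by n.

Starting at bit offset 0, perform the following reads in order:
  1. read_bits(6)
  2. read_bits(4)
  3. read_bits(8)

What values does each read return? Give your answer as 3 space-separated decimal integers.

Answer: 1 8 214

Derivation:
Read 1: bits[0:6] width=6 -> value=1 (bin 000001); offset now 6 = byte 0 bit 6; 34 bits remain
Read 2: bits[6:10] width=4 -> value=8 (bin 1000); offset now 10 = byte 1 bit 2; 30 bits remain
Read 3: bits[10:18] width=8 -> value=214 (bin 11010110); offset now 18 = byte 2 bit 2; 22 bits remain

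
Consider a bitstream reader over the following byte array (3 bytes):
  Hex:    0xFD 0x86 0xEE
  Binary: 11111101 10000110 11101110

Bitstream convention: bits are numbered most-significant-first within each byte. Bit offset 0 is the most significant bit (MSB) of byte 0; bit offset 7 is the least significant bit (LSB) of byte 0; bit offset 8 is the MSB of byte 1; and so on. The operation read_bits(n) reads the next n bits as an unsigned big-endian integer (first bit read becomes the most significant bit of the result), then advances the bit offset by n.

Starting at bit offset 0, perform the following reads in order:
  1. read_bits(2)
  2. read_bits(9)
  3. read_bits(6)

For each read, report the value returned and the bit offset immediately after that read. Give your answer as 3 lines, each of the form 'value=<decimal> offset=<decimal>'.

Answer: value=3 offset=2
value=492 offset=11
value=13 offset=17

Derivation:
Read 1: bits[0:2] width=2 -> value=3 (bin 11); offset now 2 = byte 0 bit 2; 22 bits remain
Read 2: bits[2:11] width=9 -> value=492 (bin 111101100); offset now 11 = byte 1 bit 3; 13 bits remain
Read 3: bits[11:17] width=6 -> value=13 (bin 001101); offset now 17 = byte 2 bit 1; 7 bits remain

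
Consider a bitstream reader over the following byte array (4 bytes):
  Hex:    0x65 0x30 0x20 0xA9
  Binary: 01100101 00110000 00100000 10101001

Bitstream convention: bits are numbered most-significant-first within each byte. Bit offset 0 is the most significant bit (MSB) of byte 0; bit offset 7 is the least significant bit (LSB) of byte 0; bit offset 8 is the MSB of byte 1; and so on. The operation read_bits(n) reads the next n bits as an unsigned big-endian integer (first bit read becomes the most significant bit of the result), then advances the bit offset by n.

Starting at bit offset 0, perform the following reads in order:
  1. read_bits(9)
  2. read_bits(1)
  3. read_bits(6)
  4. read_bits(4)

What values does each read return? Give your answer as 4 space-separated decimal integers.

Answer: 202 0 48 2

Derivation:
Read 1: bits[0:9] width=9 -> value=202 (bin 011001010); offset now 9 = byte 1 bit 1; 23 bits remain
Read 2: bits[9:10] width=1 -> value=0 (bin 0); offset now 10 = byte 1 bit 2; 22 bits remain
Read 3: bits[10:16] width=6 -> value=48 (bin 110000); offset now 16 = byte 2 bit 0; 16 bits remain
Read 4: bits[16:20] width=4 -> value=2 (bin 0010); offset now 20 = byte 2 bit 4; 12 bits remain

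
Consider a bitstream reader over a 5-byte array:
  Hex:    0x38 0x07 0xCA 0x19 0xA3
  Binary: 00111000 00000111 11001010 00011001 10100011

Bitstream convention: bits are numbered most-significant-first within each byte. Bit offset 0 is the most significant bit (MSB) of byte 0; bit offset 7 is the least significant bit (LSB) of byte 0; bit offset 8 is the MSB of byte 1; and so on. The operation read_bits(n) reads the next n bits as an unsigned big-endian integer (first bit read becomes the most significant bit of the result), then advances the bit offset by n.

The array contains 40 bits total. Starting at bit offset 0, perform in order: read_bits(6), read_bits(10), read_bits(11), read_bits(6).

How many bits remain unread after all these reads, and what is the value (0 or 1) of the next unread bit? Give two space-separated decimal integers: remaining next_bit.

Answer: 7 0

Derivation:
Read 1: bits[0:6] width=6 -> value=14 (bin 001110); offset now 6 = byte 0 bit 6; 34 bits remain
Read 2: bits[6:16] width=10 -> value=7 (bin 0000000111); offset now 16 = byte 2 bit 0; 24 bits remain
Read 3: bits[16:27] width=11 -> value=1616 (bin 11001010000); offset now 27 = byte 3 bit 3; 13 bits remain
Read 4: bits[27:33] width=6 -> value=51 (bin 110011); offset now 33 = byte 4 bit 1; 7 bits remain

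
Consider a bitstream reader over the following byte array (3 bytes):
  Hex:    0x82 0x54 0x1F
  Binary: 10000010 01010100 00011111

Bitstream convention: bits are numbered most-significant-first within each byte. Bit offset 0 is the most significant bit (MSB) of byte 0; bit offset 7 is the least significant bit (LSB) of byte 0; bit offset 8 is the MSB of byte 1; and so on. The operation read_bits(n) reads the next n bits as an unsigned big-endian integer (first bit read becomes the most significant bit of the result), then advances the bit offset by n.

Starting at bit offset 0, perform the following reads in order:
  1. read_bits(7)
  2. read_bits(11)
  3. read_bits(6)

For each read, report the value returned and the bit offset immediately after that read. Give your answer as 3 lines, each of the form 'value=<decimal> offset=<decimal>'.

Read 1: bits[0:7] width=7 -> value=65 (bin 1000001); offset now 7 = byte 0 bit 7; 17 bits remain
Read 2: bits[7:18] width=11 -> value=336 (bin 00101010000); offset now 18 = byte 2 bit 2; 6 bits remain
Read 3: bits[18:24] width=6 -> value=31 (bin 011111); offset now 24 = byte 3 bit 0; 0 bits remain

Answer: value=65 offset=7
value=336 offset=18
value=31 offset=24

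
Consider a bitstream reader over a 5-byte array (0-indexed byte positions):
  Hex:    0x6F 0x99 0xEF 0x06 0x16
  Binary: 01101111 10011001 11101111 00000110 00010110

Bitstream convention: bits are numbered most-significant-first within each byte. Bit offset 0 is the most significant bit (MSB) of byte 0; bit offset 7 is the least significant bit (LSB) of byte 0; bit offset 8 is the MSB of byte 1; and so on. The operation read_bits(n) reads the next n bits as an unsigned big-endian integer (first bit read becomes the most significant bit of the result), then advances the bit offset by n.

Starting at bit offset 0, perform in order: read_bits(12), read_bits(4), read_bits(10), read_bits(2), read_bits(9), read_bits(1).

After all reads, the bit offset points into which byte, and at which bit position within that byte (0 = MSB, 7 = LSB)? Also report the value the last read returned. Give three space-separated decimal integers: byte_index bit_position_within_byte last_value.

Answer: 4 6 1

Derivation:
Read 1: bits[0:12] width=12 -> value=1785 (bin 011011111001); offset now 12 = byte 1 bit 4; 28 bits remain
Read 2: bits[12:16] width=4 -> value=9 (bin 1001); offset now 16 = byte 2 bit 0; 24 bits remain
Read 3: bits[16:26] width=10 -> value=956 (bin 1110111100); offset now 26 = byte 3 bit 2; 14 bits remain
Read 4: bits[26:28] width=2 -> value=0 (bin 00); offset now 28 = byte 3 bit 4; 12 bits remain
Read 5: bits[28:37] width=9 -> value=194 (bin 011000010); offset now 37 = byte 4 bit 5; 3 bits remain
Read 6: bits[37:38] width=1 -> value=1 (bin 1); offset now 38 = byte 4 bit 6; 2 bits remain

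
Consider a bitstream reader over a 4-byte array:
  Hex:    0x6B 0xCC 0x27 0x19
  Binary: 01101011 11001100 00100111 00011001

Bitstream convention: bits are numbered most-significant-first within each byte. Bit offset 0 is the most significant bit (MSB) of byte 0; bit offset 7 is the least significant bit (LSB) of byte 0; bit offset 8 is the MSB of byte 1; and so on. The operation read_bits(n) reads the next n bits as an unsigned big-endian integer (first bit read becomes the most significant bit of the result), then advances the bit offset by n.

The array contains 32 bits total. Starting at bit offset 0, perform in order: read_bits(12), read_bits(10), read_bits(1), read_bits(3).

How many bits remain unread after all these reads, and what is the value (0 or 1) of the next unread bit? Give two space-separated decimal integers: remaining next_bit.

Answer: 6 0

Derivation:
Read 1: bits[0:12] width=12 -> value=1724 (bin 011010111100); offset now 12 = byte 1 bit 4; 20 bits remain
Read 2: bits[12:22] width=10 -> value=777 (bin 1100001001); offset now 22 = byte 2 bit 6; 10 bits remain
Read 3: bits[22:23] width=1 -> value=1 (bin 1); offset now 23 = byte 2 bit 7; 9 bits remain
Read 4: bits[23:26] width=3 -> value=4 (bin 100); offset now 26 = byte 3 bit 2; 6 bits remain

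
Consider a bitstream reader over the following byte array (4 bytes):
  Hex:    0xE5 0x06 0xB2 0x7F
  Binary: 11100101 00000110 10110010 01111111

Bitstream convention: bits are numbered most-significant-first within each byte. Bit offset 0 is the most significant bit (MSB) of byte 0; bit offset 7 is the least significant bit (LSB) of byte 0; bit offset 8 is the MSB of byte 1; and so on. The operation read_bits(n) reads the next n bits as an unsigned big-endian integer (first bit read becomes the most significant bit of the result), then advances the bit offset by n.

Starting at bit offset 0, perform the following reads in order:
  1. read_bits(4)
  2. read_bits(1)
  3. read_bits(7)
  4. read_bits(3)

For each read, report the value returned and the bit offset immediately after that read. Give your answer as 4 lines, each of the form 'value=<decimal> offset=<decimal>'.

Read 1: bits[0:4] width=4 -> value=14 (bin 1110); offset now 4 = byte 0 bit 4; 28 bits remain
Read 2: bits[4:5] width=1 -> value=0 (bin 0); offset now 5 = byte 0 bit 5; 27 bits remain
Read 3: bits[5:12] width=7 -> value=80 (bin 1010000); offset now 12 = byte 1 bit 4; 20 bits remain
Read 4: bits[12:15] width=3 -> value=3 (bin 011); offset now 15 = byte 1 bit 7; 17 bits remain

Answer: value=14 offset=4
value=0 offset=5
value=80 offset=12
value=3 offset=15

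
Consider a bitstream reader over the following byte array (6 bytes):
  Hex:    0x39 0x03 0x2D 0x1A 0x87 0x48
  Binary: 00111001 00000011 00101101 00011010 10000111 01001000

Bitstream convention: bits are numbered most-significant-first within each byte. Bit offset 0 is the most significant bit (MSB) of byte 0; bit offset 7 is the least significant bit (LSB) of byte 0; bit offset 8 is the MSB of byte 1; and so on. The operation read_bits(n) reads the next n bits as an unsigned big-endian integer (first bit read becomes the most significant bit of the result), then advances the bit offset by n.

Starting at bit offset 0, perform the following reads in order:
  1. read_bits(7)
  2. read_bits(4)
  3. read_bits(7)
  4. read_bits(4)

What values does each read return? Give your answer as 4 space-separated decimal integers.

Answer: 28 8 12 11

Derivation:
Read 1: bits[0:7] width=7 -> value=28 (bin 0011100); offset now 7 = byte 0 bit 7; 41 bits remain
Read 2: bits[7:11] width=4 -> value=8 (bin 1000); offset now 11 = byte 1 bit 3; 37 bits remain
Read 3: bits[11:18] width=7 -> value=12 (bin 0001100); offset now 18 = byte 2 bit 2; 30 bits remain
Read 4: bits[18:22] width=4 -> value=11 (bin 1011); offset now 22 = byte 2 bit 6; 26 bits remain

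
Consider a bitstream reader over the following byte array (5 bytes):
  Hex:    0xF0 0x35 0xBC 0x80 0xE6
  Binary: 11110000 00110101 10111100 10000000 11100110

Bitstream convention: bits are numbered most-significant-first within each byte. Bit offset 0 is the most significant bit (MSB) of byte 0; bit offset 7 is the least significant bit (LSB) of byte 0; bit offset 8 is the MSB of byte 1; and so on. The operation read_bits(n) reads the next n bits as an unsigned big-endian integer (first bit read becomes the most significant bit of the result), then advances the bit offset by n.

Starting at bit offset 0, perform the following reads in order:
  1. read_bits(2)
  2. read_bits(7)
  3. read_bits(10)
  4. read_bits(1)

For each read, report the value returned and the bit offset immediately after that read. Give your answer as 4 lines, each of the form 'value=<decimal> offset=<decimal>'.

Answer: value=3 offset=2
value=96 offset=9
value=429 offset=19
value=1 offset=20

Derivation:
Read 1: bits[0:2] width=2 -> value=3 (bin 11); offset now 2 = byte 0 bit 2; 38 bits remain
Read 2: bits[2:9] width=7 -> value=96 (bin 1100000); offset now 9 = byte 1 bit 1; 31 bits remain
Read 3: bits[9:19] width=10 -> value=429 (bin 0110101101); offset now 19 = byte 2 bit 3; 21 bits remain
Read 4: bits[19:20] width=1 -> value=1 (bin 1); offset now 20 = byte 2 bit 4; 20 bits remain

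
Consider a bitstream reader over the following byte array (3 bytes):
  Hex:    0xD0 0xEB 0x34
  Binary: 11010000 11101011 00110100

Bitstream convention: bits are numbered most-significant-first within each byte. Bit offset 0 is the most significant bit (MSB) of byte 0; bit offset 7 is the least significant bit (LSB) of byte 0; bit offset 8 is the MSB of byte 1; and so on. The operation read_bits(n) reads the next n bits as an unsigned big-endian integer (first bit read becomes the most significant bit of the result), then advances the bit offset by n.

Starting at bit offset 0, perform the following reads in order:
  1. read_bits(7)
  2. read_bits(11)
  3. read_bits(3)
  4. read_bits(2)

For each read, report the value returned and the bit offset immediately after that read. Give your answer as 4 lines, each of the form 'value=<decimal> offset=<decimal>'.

Answer: value=104 offset=7
value=940 offset=18
value=6 offset=21
value=2 offset=23

Derivation:
Read 1: bits[0:7] width=7 -> value=104 (bin 1101000); offset now 7 = byte 0 bit 7; 17 bits remain
Read 2: bits[7:18] width=11 -> value=940 (bin 01110101100); offset now 18 = byte 2 bit 2; 6 bits remain
Read 3: bits[18:21] width=3 -> value=6 (bin 110); offset now 21 = byte 2 bit 5; 3 bits remain
Read 4: bits[21:23] width=2 -> value=2 (bin 10); offset now 23 = byte 2 bit 7; 1 bits remain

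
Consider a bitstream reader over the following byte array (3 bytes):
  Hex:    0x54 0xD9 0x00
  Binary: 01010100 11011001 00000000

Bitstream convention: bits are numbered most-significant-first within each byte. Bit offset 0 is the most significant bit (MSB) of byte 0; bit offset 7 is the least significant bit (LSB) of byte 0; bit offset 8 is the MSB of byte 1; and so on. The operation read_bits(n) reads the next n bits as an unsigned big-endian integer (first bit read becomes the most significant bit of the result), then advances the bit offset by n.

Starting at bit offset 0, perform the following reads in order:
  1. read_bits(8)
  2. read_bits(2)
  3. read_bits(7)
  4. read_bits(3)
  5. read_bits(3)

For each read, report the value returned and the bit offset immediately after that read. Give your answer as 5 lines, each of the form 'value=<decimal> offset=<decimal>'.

Read 1: bits[0:8] width=8 -> value=84 (bin 01010100); offset now 8 = byte 1 bit 0; 16 bits remain
Read 2: bits[8:10] width=2 -> value=3 (bin 11); offset now 10 = byte 1 bit 2; 14 bits remain
Read 3: bits[10:17] width=7 -> value=50 (bin 0110010); offset now 17 = byte 2 bit 1; 7 bits remain
Read 4: bits[17:20] width=3 -> value=0 (bin 000); offset now 20 = byte 2 bit 4; 4 bits remain
Read 5: bits[20:23] width=3 -> value=0 (bin 000); offset now 23 = byte 2 bit 7; 1 bits remain

Answer: value=84 offset=8
value=3 offset=10
value=50 offset=17
value=0 offset=20
value=0 offset=23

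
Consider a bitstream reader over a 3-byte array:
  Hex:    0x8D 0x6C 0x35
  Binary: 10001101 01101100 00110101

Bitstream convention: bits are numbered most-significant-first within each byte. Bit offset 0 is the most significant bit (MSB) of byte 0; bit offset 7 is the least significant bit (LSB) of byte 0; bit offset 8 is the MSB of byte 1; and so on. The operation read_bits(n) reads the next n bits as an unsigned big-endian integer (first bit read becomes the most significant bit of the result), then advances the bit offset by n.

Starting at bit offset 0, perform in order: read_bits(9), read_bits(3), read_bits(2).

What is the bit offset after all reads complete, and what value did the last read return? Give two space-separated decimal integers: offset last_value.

Read 1: bits[0:9] width=9 -> value=282 (bin 100011010); offset now 9 = byte 1 bit 1; 15 bits remain
Read 2: bits[9:12] width=3 -> value=6 (bin 110); offset now 12 = byte 1 bit 4; 12 bits remain
Read 3: bits[12:14] width=2 -> value=3 (bin 11); offset now 14 = byte 1 bit 6; 10 bits remain

Answer: 14 3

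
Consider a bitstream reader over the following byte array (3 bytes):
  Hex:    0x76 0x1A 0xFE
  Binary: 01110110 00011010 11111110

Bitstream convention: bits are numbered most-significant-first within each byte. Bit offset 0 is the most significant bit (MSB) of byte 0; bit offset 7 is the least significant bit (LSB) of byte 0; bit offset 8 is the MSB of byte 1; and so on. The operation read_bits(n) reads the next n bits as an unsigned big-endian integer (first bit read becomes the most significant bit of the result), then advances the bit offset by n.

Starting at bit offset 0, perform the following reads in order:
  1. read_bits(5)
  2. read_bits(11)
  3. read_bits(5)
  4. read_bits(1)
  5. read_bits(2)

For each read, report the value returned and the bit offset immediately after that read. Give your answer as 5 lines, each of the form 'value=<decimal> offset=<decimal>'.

Read 1: bits[0:5] width=5 -> value=14 (bin 01110); offset now 5 = byte 0 bit 5; 19 bits remain
Read 2: bits[5:16] width=11 -> value=1562 (bin 11000011010); offset now 16 = byte 2 bit 0; 8 bits remain
Read 3: bits[16:21] width=5 -> value=31 (bin 11111); offset now 21 = byte 2 bit 5; 3 bits remain
Read 4: bits[21:22] width=1 -> value=1 (bin 1); offset now 22 = byte 2 bit 6; 2 bits remain
Read 5: bits[22:24] width=2 -> value=2 (bin 10); offset now 24 = byte 3 bit 0; 0 bits remain

Answer: value=14 offset=5
value=1562 offset=16
value=31 offset=21
value=1 offset=22
value=2 offset=24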